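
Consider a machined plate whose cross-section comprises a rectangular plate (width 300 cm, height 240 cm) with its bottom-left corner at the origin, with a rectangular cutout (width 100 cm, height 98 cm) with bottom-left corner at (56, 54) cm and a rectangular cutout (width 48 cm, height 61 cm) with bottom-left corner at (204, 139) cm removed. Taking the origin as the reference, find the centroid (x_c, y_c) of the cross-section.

x_c = 153.42 cm, y_c = 120.37 cm

Part | A | x̄ᵢ | ȳᵢ | A·x̄ᵢ | A·ȳᵢ
plate | 72000.00 | 150.00 | 120.00 | 10800000.00 | 8640000.00
hole 1 | -9800.00 | 106.00 | 103.00 | -1038800.00 | -1009400.00
hole 2 | -2928.00 | 228.00 | 169.50 | -667584.00 | -496296.00
Σ | 59272.00 |  |  | 9093616.00 | 7134304.00
x_c = 9093616.00 / 59272.00 = 153.42 cm
y_c = 7134304.00 / 59272.00 = 120.37 cm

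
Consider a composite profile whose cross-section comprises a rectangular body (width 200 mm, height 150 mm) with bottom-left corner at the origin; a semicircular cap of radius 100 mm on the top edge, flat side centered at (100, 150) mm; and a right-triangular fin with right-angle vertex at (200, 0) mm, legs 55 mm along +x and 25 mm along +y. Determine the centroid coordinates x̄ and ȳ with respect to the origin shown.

Part | A | x̄ᵢ | ȳᵢ | A·x̄ᵢ | A·ȳᵢ
rectangular body | 30000.00 | 100.00 | 75.00 | 3000000.00 | 2250000.00
semicircular top | 15707.96 | 100.00 | 192.44 | 1570796.33 | 3022861.16
triangular fin | 687.50 | 218.33 | 8.33 | 150104.17 | 5729.17
Σ | 46395.46 |  |  | 4720900.49 | 5278590.32
x̄ = 4720900.49 / 46395.46 = 101.75 mm
ȳ = 5278590.32 / 46395.46 = 113.77 mm

x̄ = 101.75 mm, ȳ = 113.77 mm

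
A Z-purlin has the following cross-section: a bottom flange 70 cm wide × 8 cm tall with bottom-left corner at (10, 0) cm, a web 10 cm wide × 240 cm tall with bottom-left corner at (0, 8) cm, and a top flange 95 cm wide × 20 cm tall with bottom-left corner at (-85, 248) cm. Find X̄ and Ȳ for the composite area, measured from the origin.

X̄ = -7.01 cm, Ȳ = 164.53 cm

Part | A | x̄ᵢ | ȳᵢ | A·x̄ᵢ | A·ȳᵢ
bottom flange | 560.00 | 45.00 | 4.00 | 25200.00 | 2240.00
web | 2400.00 | 5.00 | 128.00 | 12000.00 | 307200.00
top flange | 1900.00 | -37.50 | 258.00 | -71250.00 | 490200.00
Σ | 4860.00 |  |  | -34050.00 | 799640.00
X̄ = -34050.00 / 4860.00 = -7.01 cm
Ȳ = 799640.00 / 4860.00 = 164.53 cm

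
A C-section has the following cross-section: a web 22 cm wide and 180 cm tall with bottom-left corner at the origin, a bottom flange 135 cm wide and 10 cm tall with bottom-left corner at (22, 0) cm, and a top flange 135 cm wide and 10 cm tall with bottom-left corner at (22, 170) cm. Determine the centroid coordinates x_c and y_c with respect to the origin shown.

web: A = 22 × 180 = 3960.00, centroid at (11.00, 90.00).
bottom flange: A = 135 × 10 = 1350.00, centroid at (89.50, 5.00).
top flange: A = 135 × 10 = 1350.00, centroid at (89.50, 175.00).
ΣA = 6660.00 cm²
ΣAx_c = (3960.00)(11.00) + (1350.00)(89.50) + (1350.00)(89.50) = 285210.00 cm³
ΣAy_c = (3960.00)(90.00) + (1350.00)(5.00) + (1350.00)(175.00) = 599400.00 cm³
x_c = 285210.00 / 6660.00 = 42.82 cm
y_c = 599400.00 / 6660.00 = 90.00 cm

x_c = 42.82 cm, y_c = 90.00 cm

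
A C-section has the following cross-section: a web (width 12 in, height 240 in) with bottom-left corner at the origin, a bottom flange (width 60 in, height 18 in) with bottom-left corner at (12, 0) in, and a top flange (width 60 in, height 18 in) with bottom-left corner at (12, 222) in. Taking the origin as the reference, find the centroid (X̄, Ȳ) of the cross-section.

X̄ = 21.43 in, Ȳ = 120.00 in

web: A = 12 × 240 = 2880.00, centroid at (6.00, 120.00).
bottom flange: A = 60 × 18 = 1080.00, centroid at (42.00, 9.00).
top flange: A = 60 × 18 = 1080.00, centroid at (42.00, 231.00).
ΣA = 5040.00 in²
ΣAX̄ = (2880.00)(6.00) + (1080.00)(42.00) + (1080.00)(42.00) = 108000.00 in³
ΣAȲ = (2880.00)(120.00) + (1080.00)(9.00) + (1080.00)(231.00) = 604800.00 in³
X̄ = 108000.00 / 5040.00 = 21.43 in
Ȳ = 604800.00 / 5040.00 = 120.00 in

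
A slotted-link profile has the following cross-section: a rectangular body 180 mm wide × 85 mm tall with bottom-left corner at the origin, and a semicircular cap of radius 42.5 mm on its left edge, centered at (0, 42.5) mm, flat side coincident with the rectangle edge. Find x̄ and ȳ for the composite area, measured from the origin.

rectangular body: A = 180 × 85 = 15300.00, centroid at (90.00, 42.50).
semicircular end: A = ½π·42.5² = 2837.25, centroid at (-18.04, 42.50).
ΣA = 18137.25 mm²
ΣAx̄ = (15300.00)(90.00) + (2837.25)(-18.04) = 1325822.92 mm³
ΣAȳ = (15300.00)(42.50) + (2837.25)(42.50) = 770833.16 mm³
x̄ = 1325822.92 / 18137.25 = 73.10 mm
ȳ = 770833.16 / 18137.25 = 42.50 mm

x̄ = 73.10 mm, ȳ = 42.50 mm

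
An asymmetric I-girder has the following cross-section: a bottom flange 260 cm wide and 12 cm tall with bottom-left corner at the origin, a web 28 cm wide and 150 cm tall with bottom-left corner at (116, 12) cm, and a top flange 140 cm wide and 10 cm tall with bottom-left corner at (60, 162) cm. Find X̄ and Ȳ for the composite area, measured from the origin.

bottom flange: A = 260 × 12 = 3120.00, centroid at (130.00, 6.00).
web: A = 28 × 150 = 4200.00, centroid at (130.00, 87.00).
top flange: A = 140 × 10 = 1400.00, centroid at (130.00, 167.00).
ΣA = 8720.00 cm², ΣAX̄ = 1133600.00 cm³, ΣAȲ = 617920.00 cm³.
X̄ = 1133600.00/8720.00 = 130.00 cm; Ȳ = 617920.00/8720.00 = 70.86 cm.

X̄ = 130.00 cm, Ȳ = 70.86 cm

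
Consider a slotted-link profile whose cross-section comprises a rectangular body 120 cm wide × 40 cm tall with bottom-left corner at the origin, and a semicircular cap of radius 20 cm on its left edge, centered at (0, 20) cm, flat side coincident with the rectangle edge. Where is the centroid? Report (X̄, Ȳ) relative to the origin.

rectangular body: A = 120 × 40 = 4800.00, centroid at (60.00, 20.00).
semicircular end: A = ½π·20² = 628.32, centroid at (-8.49, 20.00).
ΣA = 5428.32 cm², ΣAX̄ = 282666.67 cm³, ΣAȲ = 108566.37 cm³.
X̄ = 282666.67/5428.32 = 52.07 cm; Ȳ = 108566.37/5428.32 = 20.00 cm.

X̄ = 52.07 cm, Ȳ = 20.00 cm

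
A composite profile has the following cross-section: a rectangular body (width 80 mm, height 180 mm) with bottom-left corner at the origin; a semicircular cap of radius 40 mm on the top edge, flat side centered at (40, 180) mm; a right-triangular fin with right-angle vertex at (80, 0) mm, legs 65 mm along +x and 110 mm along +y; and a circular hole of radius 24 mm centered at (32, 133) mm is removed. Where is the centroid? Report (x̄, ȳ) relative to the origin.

x̄ = 52.58 mm, ȳ = 90.02 mm

rectangular body: A = 80 × 180 = 14400.00, centroid at (40.00, 90.00).
semicircular top: A = ½π·40² = 2513.27, centroid at (40.00, 196.98).
triangular fin: A = ½·65·110 = 3575.00, centroid at (101.67, 36.67).
hole: A = −π·24² = -1809.56, centroid at (32.00, 133.00).
ΣA = 18678.72 mm²
ΣAx̄ = (14400.00)(40.00) + (2513.27)(40.00) + (3575.00)(101.67) + (-1809.56)(32.00) = 982083.46 mm³
ΣAȳ = (14400.00)(90.00) + (2513.27)(196.98) + (3575.00)(36.67) + (-1809.56)(133.00) = 1681468.21 mm³
x̄ = 982083.46 / 18678.72 = 52.58 mm
ȳ = 1681468.21 / 18678.72 = 90.02 mm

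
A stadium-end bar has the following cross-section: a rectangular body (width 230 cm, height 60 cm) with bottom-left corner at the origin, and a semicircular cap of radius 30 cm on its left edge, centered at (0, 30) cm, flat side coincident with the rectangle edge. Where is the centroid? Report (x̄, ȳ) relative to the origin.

x̄ = 103.13 cm, ȳ = 30.00 cm

rectangular body: A = 230 × 60 = 13800.00, centroid at (115.00, 30.00).
semicircular end: A = ½π·30² = 1413.72, centroid at (-12.73, 30.00).
ΣA = 15213.72 cm²
ΣAx̄ = (13800.00)(115.00) + (1413.72)(-12.73) = 1569000.00 cm³
ΣAȳ = (13800.00)(30.00) + (1413.72)(30.00) = 456411.50 cm³
x̄ = 1569000.00 / 15213.72 = 103.13 cm
ȳ = 456411.50 / 15213.72 = 30.00 cm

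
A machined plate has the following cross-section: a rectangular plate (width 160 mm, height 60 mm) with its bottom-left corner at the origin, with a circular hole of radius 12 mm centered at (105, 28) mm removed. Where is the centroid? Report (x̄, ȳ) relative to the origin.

plate: A = 160 × 60 = 9600.00, centroid at (80.00, 30.00).
hole: A = −π·12² = -452.39, centroid at (105.00, 28.00).
ΣA = 9147.61 mm²
ΣAx̄ = (9600.00)(80.00) + (-452.39)(105.00) = 720499.12 mm³
ΣAȳ = (9600.00)(30.00) + (-452.39)(28.00) = 275333.10 mm³
x̄ = 720499.12 / 9147.61 = 78.76 mm
ȳ = 275333.10 / 9147.61 = 30.10 mm

x̄ = 78.76 mm, ȳ = 30.10 mm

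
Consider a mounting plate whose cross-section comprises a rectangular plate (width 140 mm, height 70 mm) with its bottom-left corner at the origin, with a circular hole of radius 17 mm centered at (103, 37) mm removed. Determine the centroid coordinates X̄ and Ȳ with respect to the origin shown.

Part | A | x̄ᵢ | ȳᵢ | A·x̄ᵢ | A·ȳᵢ
plate | 9800.00 | 70.00 | 35.00 | 686000.00 | 343000.00
hole | -907.92 | 103.00 | 37.00 | -93515.79 | -33593.05
Σ | 8892.08 |  |  | 592484.21 | 309406.95
X̄ = 592484.21 / 8892.08 = 66.63 mm
Ȳ = 309406.95 / 8892.08 = 34.80 mm

X̄ = 66.63 mm, Ȳ = 34.80 mm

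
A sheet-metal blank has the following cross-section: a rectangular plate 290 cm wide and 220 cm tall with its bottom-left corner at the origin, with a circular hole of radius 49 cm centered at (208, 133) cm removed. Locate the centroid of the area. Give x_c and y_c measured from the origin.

plate: A = 290 × 220 = 63800.00, centroid at (145.00, 110.00).
hole: A = −π·49² = -7542.96, centroid at (208.00, 133.00).
ΣA = 56257.04 cm², ΣAx_c = 7682063.50 cm³, ΣAy_c = 6014785.79 cm³.
x_c = 7682063.50/56257.04 = 136.55 cm; y_c = 6014785.79/56257.04 = 106.92 cm.

x_c = 136.55 cm, y_c = 106.92 cm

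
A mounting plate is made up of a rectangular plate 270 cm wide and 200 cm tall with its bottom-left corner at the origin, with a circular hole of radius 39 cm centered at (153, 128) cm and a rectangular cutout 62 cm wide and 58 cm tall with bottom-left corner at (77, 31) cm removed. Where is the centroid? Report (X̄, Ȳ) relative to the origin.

X̄ = 135.24 cm, Ȳ = 100.22 cm

plate: A = 270 × 200 = 54000.00, centroid at (135.00, 100.00).
hole 1: A = −π·39² = -4778.36, centroid at (153.00, 128.00).
hole 2: A = −(62 × 58) = -3596.00, centroid at (108.00, 60.00).
ΣA = 45625.64 cm²
ΣAX̄ = (54000.00)(135.00) + (-4778.36)(153.00) + (-3596.00)(108.00) = 6170542.55 cm³
ΣAȲ = (54000.00)(100.00) + (-4778.36)(128.00) + (-3596.00)(60.00) = 4572609.61 cm³
X̄ = 6170542.55 / 45625.64 = 135.24 cm
Ȳ = 4572609.61 / 45625.64 = 100.22 cm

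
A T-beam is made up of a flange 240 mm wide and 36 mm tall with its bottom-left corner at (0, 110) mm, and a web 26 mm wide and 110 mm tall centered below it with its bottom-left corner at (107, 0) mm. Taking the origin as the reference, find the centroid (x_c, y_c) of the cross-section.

web: A = 26 × 110 = 2860.00, centroid at (120.00, 55.00).
flange: A = 240 × 36 = 8640.00, centroid at (120.00, 128.00).
ΣA = 11500.00 mm²
ΣAx_c = (2860.00)(120.00) + (8640.00)(120.00) = 1380000.00 mm³
ΣAy_c = (2860.00)(55.00) + (8640.00)(128.00) = 1263220.00 mm³
x_c = 1380000.00 / 11500.00 = 120.00 mm
y_c = 1263220.00 / 11500.00 = 109.85 mm

x_c = 120.00 mm, y_c = 109.85 mm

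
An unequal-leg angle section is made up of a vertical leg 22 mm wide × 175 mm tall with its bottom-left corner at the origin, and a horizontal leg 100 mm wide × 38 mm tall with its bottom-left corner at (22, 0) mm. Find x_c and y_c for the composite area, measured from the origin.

vertical leg: A = 22 × 175 = 3850.00, centroid at (11.00, 87.50).
horizontal leg: A = 100 × 38 = 3800.00, centroid at (72.00, 19.00).
ΣA = 7650.00 mm², ΣAx_c = 315950.00 mm³, ΣAy_c = 409075.00 mm³.
x_c = 315950.00/7650.00 = 41.30 mm; y_c = 409075.00/7650.00 = 53.47 mm.

x_c = 41.30 mm, y_c = 53.47 mm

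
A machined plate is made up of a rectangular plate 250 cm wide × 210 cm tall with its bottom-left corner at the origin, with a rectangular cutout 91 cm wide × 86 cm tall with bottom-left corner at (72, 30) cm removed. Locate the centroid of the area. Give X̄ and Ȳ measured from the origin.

plate: A = 250 × 210 = 52500.00, centroid at (125.00, 105.00).
hole: A = −(91 × 86) = -7826.00, centroid at (117.50, 73.00).
ΣA = 44674.00 cm², ΣAX̄ = 5642945.00 cm³, ΣAȲ = 4941202.00 cm³.
X̄ = 5642945.00/44674.00 = 126.31 cm; Ȳ = 4941202.00/44674.00 = 110.61 cm.

X̄ = 126.31 cm, Ȳ = 110.61 cm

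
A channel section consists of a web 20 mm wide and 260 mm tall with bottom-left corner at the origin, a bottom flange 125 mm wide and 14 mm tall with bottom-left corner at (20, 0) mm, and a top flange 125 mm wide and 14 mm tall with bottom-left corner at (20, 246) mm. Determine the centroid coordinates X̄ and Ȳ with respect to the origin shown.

X̄ = 39.17 mm, Ȳ = 130.00 mm

web: A = 20 × 260 = 5200.00, centroid at (10.00, 130.00).
bottom flange: A = 125 × 14 = 1750.00, centroid at (82.50, 7.00).
top flange: A = 125 × 14 = 1750.00, centroid at (82.50, 253.00).
ΣA = 8700.00 mm², ΣAX̄ = 340750.00 mm³, ΣAȲ = 1131000.00 mm³.
X̄ = 340750.00/8700.00 = 39.17 mm; Ȳ = 1131000.00/8700.00 = 130.00 mm.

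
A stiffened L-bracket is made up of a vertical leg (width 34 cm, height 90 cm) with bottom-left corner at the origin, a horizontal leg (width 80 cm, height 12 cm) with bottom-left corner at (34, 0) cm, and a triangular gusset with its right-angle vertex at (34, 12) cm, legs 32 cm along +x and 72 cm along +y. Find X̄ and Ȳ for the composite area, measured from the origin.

vertical leg: A = 34 × 90 = 3060.00, centroid at (17.00, 45.00).
horizontal leg: A = 80 × 12 = 960.00, centroid at (74.00, 6.00).
gusset: A = ½·32·72 = 1152.00, centroid at (44.67, 36.00).
ΣA = 5172.00 cm², ΣAX̄ = 174516.00 cm³, ΣAȲ = 184932.00 cm³.
X̄ = 174516.00/5172.00 = 33.74 cm; Ȳ = 184932.00/5172.00 = 35.76 cm.

X̄ = 33.74 cm, Ȳ = 35.76 cm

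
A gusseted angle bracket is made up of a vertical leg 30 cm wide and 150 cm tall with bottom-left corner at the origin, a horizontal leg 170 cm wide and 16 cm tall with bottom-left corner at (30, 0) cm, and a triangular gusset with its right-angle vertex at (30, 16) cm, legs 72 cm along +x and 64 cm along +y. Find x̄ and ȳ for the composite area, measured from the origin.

vertical leg: A = 30 × 150 = 4500.00, centroid at (15.00, 75.00).
horizontal leg: A = 170 × 16 = 2720.00, centroid at (115.00, 8.00).
gusset: A = ½·72·64 = 2304.00, centroid at (54.00, 37.33).
ΣA = 9524.00 cm², ΣAx̄ = 504716.00 cm³, ΣAȳ = 445276.00 cm³.
x̄ = 504716.00/9524.00 = 52.99 cm; ȳ = 445276.00/9524.00 = 46.75 cm.

x̄ = 52.99 cm, ȳ = 46.75 cm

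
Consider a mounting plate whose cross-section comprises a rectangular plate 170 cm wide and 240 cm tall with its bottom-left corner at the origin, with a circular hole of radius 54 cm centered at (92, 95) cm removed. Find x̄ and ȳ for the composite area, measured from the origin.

plate: A = 170 × 240 = 40800.00, centroid at (85.00, 120.00).
hole: A = −π·54² = -9160.88, centroid at (92.00, 95.00).
ΣA = 31639.12 cm²
ΣAx̄ = (40800.00)(85.00) + (-9160.88)(92.00) = 2625198.66 cm³
ΣAȳ = (40800.00)(120.00) + (-9160.88)(95.00) = 4025716.00 cm³
x̄ = 2625198.66 / 31639.12 = 82.97 cm
ȳ = 4025716.00 / 31639.12 = 127.24 cm

x̄ = 82.97 cm, ȳ = 127.24 cm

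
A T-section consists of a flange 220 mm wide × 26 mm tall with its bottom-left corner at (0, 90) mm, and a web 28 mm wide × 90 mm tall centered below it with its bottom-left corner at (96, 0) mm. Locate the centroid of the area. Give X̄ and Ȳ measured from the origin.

web: A = 28 × 90 = 2520.00, centroid at (110.00, 45.00).
flange: A = 220 × 26 = 5720.00, centroid at (110.00, 103.00).
ΣA = 8240.00 mm²
ΣAX̄ = (2520.00)(110.00) + (5720.00)(110.00) = 906400.00 mm³
ΣAȲ = (2520.00)(45.00) + (5720.00)(103.00) = 702560.00 mm³
X̄ = 906400.00 / 8240.00 = 110.00 mm
Ȳ = 702560.00 / 8240.00 = 85.26 mm

X̄ = 110.00 mm, Ȳ = 85.26 mm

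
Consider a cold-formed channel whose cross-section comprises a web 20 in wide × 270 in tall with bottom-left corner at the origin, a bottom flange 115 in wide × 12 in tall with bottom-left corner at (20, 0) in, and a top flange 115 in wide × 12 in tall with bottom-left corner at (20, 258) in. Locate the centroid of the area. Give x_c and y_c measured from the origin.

x_c = 32.83 in, y_c = 135.00 in

Part | A | x̄ᵢ | ȳᵢ | A·x̄ᵢ | A·ȳᵢ
web | 5400.00 | 10.00 | 135.00 | 54000.00 | 729000.00
bottom flange | 1380.00 | 77.50 | 6.00 | 106950.00 | 8280.00
top flange | 1380.00 | 77.50 | 264.00 | 106950.00 | 364320.00
Σ | 8160.00 |  |  | 267900.00 | 1101600.00
x_c = 267900.00 / 8160.00 = 32.83 in
y_c = 1101600.00 / 8160.00 = 135.00 in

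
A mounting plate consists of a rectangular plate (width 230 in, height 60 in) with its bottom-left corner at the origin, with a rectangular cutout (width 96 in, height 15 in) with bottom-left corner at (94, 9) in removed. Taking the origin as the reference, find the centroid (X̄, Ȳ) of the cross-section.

X̄ = 111.85 in, Ȳ = 31.57 in

plate: A = 230 × 60 = 13800.00, centroid at (115.00, 30.00).
hole: A = −(96 × 15) = -1440.00, centroid at (142.00, 16.50).
ΣA = 12360.00 in²
ΣAX̄ = (13800.00)(115.00) + (-1440.00)(142.00) = 1382520.00 in³
ΣAȲ = (13800.00)(30.00) + (-1440.00)(16.50) = 390240.00 in³
X̄ = 1382520.00 / 12360.00 = 111.85 in
Ȳ = 390240.00 / 12360.00 = 31.57 in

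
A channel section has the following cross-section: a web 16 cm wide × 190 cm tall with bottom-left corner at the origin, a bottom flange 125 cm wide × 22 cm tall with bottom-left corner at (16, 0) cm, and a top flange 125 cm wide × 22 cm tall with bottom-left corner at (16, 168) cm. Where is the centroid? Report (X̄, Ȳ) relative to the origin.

X̄ = 53.40 cm, Ȳ = 95.00 cm

web: A = 16 × 190 = 3040.00, centroid at (8.00, 95.00).
bottom flange: A = 125 × 22 = 2750.00, centroid at (78.50, 11.00).
top flange: A = 125 × 22 = 2750.00, centroid at (78.50, 179.00).
ΣA = 8540.00 cm²
ΣAX̄ = (3040.00)(8.00) + (2750.00)(78.50) + (2750.00)(78.50) = 456070.00 cm³
ΣAȲ = (3040.00)(95.00) + (2750.00)(11.00) + (2750.00)(179.00) = 811300.00 cm³
X̄ = 456070.00 / 8540.00 = 53.40 cm
Ȳ = 811300.00 / 8540.00 = 95.00 cm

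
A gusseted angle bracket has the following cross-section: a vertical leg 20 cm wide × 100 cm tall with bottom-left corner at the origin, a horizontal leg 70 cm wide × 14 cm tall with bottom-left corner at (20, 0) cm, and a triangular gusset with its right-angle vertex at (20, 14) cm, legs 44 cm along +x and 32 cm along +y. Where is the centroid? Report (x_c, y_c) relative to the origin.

x_c = 26.68 cm, y_c = 33.72 cm

vertical leg: A = 20 × 100 = 2000.00, centroid at (10.00, 50.00).
horizontal leg: A = 70 × 14 = 980.00, centroid at (55.00, 7.00).
gusset: A = ½·44·32 = 704.00, centroid at (34.67, 24.67).
ΣA = 3684.00 cm², ΣAx_c = 98305.33 cm³, ΣAy_c = 124225.33 cm³.
x_c = 98305.33/3684.00 = 26.68 cm; y_c = 124225.33/3684.00 = 33.72 cm.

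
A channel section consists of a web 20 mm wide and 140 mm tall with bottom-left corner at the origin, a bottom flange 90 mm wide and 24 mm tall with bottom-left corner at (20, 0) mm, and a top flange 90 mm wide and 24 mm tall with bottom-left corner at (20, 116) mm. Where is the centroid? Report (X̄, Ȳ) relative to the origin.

Part | A | x̄ᵢ | ȳᵢ | A·x̄ᵢ | A·ȳᵢ
web | 2800.00 | 10.00 | 70.00 | 28000.00 | 196000.00
bottom flange | 2160.00 | 65.00 | 12.00 | 140400.00 | 25920.00
top flange | 2160.00 | 65.00 | 128.00 | 140400.00 | 276480.00
Σ | 7120.00 |  |  | 308800.00 | 498400.00
X̄ = 308800.00 / 7120.00 = 43.37 mm
Ȳ = 498400.00 / 7120.00 = 70.00 mm

X̄ = 43.37 mm, Ȳ = 70.00 mm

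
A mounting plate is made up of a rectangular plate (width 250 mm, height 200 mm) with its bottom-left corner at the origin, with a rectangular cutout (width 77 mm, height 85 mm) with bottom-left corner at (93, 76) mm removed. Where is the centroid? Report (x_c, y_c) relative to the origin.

x_c = 124.02 mm, y_c = 97.21 mm

plate: A = 250 × 200 = 50000.00, centroid at (125.00, 100.00).
hole: A = −(77 × 85) = -6545.00, centroid at (131.50, 118.50).
ΣA = 43455.00 mm², ΣAx_c = 5389332.50 mm³, ΣAy_c = 4224417.50 mm³.
x_c = 5389332.50/43455.00 = 124.02 mm; y_c = 4224417.50/43455.00 = 97.21 mm.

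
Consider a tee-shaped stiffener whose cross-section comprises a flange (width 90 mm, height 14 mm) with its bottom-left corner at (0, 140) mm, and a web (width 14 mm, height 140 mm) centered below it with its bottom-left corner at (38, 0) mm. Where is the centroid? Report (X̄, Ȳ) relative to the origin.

web: A = 14 × 140 = 1960.00, centroid at (45.00, 70.00).
flange: A = 90 × 14 = 1260.00, centroid at (45.00, 147.00).
ΣA = 3220.00 mm²
ΣAX̄ = (1960.00)(45.00) + (1260.00)(45.00) = 144900.00 mm³
ΣAȲ = (1960.00)(70.00) + (1260.00)(147.00) = 322420.00 mm³
X̄ = 144900.00 / 3220.00 = 45.00 mm
Ȳ = 322420.00 / 3220.00 = 100.13 mm

X̄ = 45.00 mm, Ȳ = 100.13 mm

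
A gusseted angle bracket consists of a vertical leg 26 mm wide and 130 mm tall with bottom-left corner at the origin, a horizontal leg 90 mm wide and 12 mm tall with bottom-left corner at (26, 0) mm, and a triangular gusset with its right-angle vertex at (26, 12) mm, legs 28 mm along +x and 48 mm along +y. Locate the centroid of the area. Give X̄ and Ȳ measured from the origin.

vertical leg: A = 26 × 130 = 3380.00, centroid at (13.00, 65.00).
horizontal leg: A = 90 × 12 = 1080.00, centroid at (71.00, 6.00).
gusset: A = ½·28·48 = 672.00, centroid at (35.33, 28.00).
ΣA = 5132.00 mm²
ΣAX̄ = (3380.00)(13.00) + (1080.00)(71.00) + (672.00)(35.33) = 144364.00 mm³
ΣAȲ = (3380.00)(65.00) + (1080.00)(6.00) + (672.00)(28.00) = 244996.00 mm³
X̄ = 144364.00 / 5132.00 = 28.13 mm
Ȳ = 244996.00 / 5132.00 = 47.74 mm

X̄ = 28.13 mm, Ȳ = 47.74 mm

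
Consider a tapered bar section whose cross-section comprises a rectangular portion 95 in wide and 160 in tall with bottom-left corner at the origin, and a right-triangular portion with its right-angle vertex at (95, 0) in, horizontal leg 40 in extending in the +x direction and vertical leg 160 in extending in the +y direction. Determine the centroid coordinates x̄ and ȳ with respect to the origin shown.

Part | A | x̄ᵢ | ȳᵢ | A·x̄ᵢ | A·ȳᵢ
rectangular portion | 15200.00 | 47.50 | 80.00 | 722000.00 | 1216000.00
triangular portion | 3200.00 | 108.33 | 53.33 | 346666.67 | 170666.67
Σ | 18400.00 |  |  | 1068666.67 | 1386666.67
x̄ = 1068666.67 / 18400.00 = 58.08 in
ȳ = 1386666.67 / 18400.00 = 75.36 in

x̄ = 58.08 in, ȳ = 75.36 in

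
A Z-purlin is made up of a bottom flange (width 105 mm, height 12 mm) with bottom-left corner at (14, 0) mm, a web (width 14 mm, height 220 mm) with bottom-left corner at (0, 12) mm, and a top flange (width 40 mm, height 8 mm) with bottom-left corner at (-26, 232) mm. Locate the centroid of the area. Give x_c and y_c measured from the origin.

x_c = 22.20 mm, y_c = 98.46 mm

bottom flange: A = 105 × 12 = 1260.00, centroid at (66.50, 6.00).
web: A = 14 × 220 = 3080.00, centroid at (7.00, 122.00).
top flange: A = 40 × 8 = 320.00, centroid at (-6.00, 236.00).
ΣA = 4660.00 mm², ΣAx_c = 103430.00 mm³, ΣAy_c = 458840.00 mm³.
x_c = 103430.00/4660.00 = 22.20 mm; y_c = 458840.00/4660.00 = 98.46 mm.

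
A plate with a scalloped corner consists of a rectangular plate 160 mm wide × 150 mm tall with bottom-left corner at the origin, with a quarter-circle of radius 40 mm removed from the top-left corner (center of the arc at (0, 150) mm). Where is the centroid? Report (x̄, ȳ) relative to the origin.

x̄ = 83.48 mm, ȳ = 71.79 mm

Part | A | x̄ᵢ | ȳᵢ | A·x̄ᵢ | A·ȳᵢ
plate | 24000.00 | 80.00 | 75.00 | 1920000.00 | 1800000.00
removed quarter-circle | -1256.64 | 16.98 | 133.02 | -21333.33 | -167162.23
Σ | 22743.36 |  |  | 1898666.67 | 1632837.77
x̄ = 1898666.67 / 22743.36 = 83.48 mm
ȳ = 1632837.77 / 22743.36 = 71.79 mm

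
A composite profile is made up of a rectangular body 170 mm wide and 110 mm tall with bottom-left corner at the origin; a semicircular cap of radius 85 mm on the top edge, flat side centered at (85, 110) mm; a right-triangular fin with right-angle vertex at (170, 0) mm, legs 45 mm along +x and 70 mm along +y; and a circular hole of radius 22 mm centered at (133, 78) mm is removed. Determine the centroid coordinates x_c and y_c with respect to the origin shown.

rectangular body: A = 170 × 110 = 18700.00, centroid at (85.00, 55.00).
semicircular top: A = ½π·85² = 11349.00, centroid at (85.00, 146.08).
triangular fin: A = ½·45·70 = 1575.00, centroid at (185.00, 23.33).
hole: A = −π·22² = -1520.53, centroid at (133.00, 78.00).
ΣA = 30103.47 mm²
ΣAx_c = (18700.00)(85.00) + (11349.00)(85.00) + (1575.00)(185.00) + (-1520.53)(133.00) = 2643309.69 mm³
ΣAy_c = (18700.00)(55.00) + (11349.00)(146.08) + (1575.00)(23.33) + (-1520.53)(78.00) = 2604455.64 mm³
x_c = 2643309.69 / 30103.47 = 87.81 mm
y_c = 2604455.64 / 30103.47 = 86.52 mm

x_c = 87.81 mm, y_c = 86.52 mm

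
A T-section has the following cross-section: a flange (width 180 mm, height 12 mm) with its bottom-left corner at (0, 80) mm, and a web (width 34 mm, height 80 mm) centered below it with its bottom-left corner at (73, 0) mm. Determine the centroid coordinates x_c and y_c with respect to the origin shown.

x_c = 90.00 mm, y_c = 60.36 mm

Part | A | x̄ᵢ | ȳᵢ | A·x̄ᵢ | A·ȳᵢ
web | 2720.00 | 90.00 | 40.00 | 244800.00 | 108800.00
flange | 2160.00 | 90.00 | 86.00 | 194400.00 | 185760.00
Σ | 4880.00 |  |  | 439200.00 | 294560.00
x_c = 439200.00 / 4880.00 = 90.00 mm
y_c = 294560.00 / 4880.00 = 60.36 mm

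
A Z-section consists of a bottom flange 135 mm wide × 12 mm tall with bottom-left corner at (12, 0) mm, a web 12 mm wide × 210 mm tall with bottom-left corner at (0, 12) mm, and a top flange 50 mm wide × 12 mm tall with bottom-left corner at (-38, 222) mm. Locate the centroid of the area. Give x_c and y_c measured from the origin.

x_c = 28.72 mm, y_c = 93.11 mm

bottom flange: A = 135 × 12 = 1620.00, centroid at (79.50, 6.00).
web: A = 12 × 210 = 2520.00, centroid at (6.00, 117.00).
top flange: A = 50 × 12 = 600.00, centroid at (-13.00, 228.00).
ΣA = 4740.00 mm², ΣAx_c = 136110.00 mm³, ΣAy_c = 441360.00 mm³.
x_c = 136110.00/4740.00 = 28.72 mm; y_c = 441360.00/4740.00 = 93.11 mm.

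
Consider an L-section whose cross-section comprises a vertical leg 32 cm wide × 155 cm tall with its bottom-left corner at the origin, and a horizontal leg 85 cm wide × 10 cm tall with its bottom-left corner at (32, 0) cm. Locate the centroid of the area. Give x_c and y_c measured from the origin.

x_c = 24.56 cm, y_c = 66.89 cm

vertical leg: A = 32 × 155 = 4960.00, centroid at (16.00, 77.50).
horizontal leg: A = 85 × 10 = 850.00, centroid at (74.50, 5.00).
ΣA = 5810.00 cm², ΣAx_c = 142685.00 cm³, ΣAy_c = 388650.00 cm³.
x_c = 142685.00/5810.00 = 24.56 cm; y_c = 388650.00/5810.00 = 66.89 cm.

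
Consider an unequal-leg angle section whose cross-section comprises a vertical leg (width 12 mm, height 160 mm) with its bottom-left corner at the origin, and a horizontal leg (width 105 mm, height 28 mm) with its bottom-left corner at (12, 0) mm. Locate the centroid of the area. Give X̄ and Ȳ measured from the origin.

vertical leg: A = 12 × 160 = 1920.00, centroid at (6.00, 80.00).
horizontal leg: A = 105 × 28 = 2940.00, centroid at (64.50, 14.00).
ΣA = 4860.00 mm², ΣAX̄ = 201150.00 mm³, ΣAȲ = 194760.00 mm³.
X̄ = 201150.00/4860.00 = 41.39 mm; Ȳ = 194760.00/4860.00 = 40.07 mm.

X̄ = 41.39 mm, Ȳ = 40.07 mm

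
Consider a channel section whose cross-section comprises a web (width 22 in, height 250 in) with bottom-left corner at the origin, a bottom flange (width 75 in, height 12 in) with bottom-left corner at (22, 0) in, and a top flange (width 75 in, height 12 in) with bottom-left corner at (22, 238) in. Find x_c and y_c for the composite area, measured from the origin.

x_c = 22.96 in, y_c = 125.00 in

web: A = 22 × 250 = 5500.00, centroid at (11.00, 125.00).
bottom flange: A = 75 × 12 = 900.00, centroid at (59.50, 6.00).
top flange: A = 75 × 12 = 900.00, centroid at (59.50, 244.00).
ΣA = 7300.00 in²
ΣAx_c = (5500.00)(11.00) + (900.00)(59.50) + (900.00)(59.50) = 167600.00 in³
ΣAy_c = (5500.00)(125.00) + (900.00)(6.00) + (900.00)(244.00) = 912500.00 in³
x_c = 167600.00 / 7300.00 = 22.96 in
y_c = 912500.00 / 7300.00 = 125.00 in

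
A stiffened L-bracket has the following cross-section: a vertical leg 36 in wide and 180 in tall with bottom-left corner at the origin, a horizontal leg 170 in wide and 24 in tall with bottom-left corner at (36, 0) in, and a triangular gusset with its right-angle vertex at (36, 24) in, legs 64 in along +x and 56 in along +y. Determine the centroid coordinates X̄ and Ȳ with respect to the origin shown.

vertical leg: A = 36 × 180 = 6480.00, centroid at (18.00, 90.00).
horizontal leg: A = 170 × 24 = 4080.00, centroid at (121.00, 12.00).
gusset: A = ½·64·56 = 1792.00, centroid at (57.33, 42.67).
ΣA = 12352.00 in²
ΣAX̄ = (6480.00)(18.00) + (4080.00)(121.00) + (1792.00)(57.33) = 713061.33 in³
ΣAȲ = (6480.00)(90.00) + (4080.00)(12.00) + (1792.00)(42.67) = 708618.67 in³
X̄ = 713061.33 / 12352.00 = 57.73 in
Ȳ = 708618.67 / 12352.00 = 57.37 in

X̄ = 57.73 in, Ȳ = 57.37 in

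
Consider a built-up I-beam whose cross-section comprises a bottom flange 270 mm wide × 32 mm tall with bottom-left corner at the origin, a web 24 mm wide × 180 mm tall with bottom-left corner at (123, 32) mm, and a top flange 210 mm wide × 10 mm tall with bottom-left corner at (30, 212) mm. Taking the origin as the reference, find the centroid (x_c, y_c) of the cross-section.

bottom flange: A = 270 × 32 = 8640.00, centroid at (135.00, 16.00).
web: A = 24 × 180 = 4320.00, centroid at (135.00, 122.00).
top flange: A = 210 × 10 = 2100.00, centroid at (135.00, 217.00).
ΣA = 15060.00 mm², ΣAx_c = 2033100.00 mm³, ΣAy_c = 1120980.00 mm³.
x_c = 2033100.00/15060.00 = 135.00 mm; y_c = 1120980.00/15060.00 = 74.43 mm.

x_c = 135.00 mm, y_c = 74.43 mm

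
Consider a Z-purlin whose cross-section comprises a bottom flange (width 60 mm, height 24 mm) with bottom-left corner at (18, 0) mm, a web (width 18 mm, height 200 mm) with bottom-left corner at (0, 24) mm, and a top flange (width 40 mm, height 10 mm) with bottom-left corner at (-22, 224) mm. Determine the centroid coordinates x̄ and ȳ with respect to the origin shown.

x̄ = 18.51 mm, ȳ = 102.07 mm

Part | A | x̄ᵢ | ȳᵢ | A·x̄ᵢ | A·ȳᵢ
bottom flange | 1440.00 | 48.00 | 12.00 | 69120.00 | 17280.00
web | 3600.00 | 9.00 | 124.00 | 32400.00 | 446400.00
top flange | 400.00 | -2.00 | 229.00 | -800.00 | 91600.00
Σ | 5440.00 |  |  | 100720.00 | 555280.00
x̄ = 100720.00 / 5440.00 = 18.51 mm
ȳ = 555280.00 / 5440.00 = 102.07 mm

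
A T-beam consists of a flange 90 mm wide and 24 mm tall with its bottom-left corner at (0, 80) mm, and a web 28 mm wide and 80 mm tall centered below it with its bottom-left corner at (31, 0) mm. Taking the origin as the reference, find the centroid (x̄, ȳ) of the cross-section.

web: A = 28 × 80 = 2240.00, centroid at (45.00, 40.00).
flange: A = 90 × 24 = 2160.00, centroid at (45.00, 92.00).
ΣA = 4400.00 mm², ΣAx̄ = 198000.00 mm³, ΣAȳ = 288320.00 mm³.
x̄ = 198000.00/4400.00 = 45.00 mm; ȳ = 288320.00/4400.00 = 65.53 mm.

x̄ = 45.00 mm, ȳ = 65.53 mm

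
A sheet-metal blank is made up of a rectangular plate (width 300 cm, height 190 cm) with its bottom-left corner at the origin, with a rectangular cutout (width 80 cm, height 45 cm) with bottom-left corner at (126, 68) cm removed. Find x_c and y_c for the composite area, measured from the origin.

x_c = 148.92 cm, y_c = 95.30 cm

Part | A | x̄ᵢ | ȳᵢ | A·x̄ᵢ | A·ȳᵢ
plate | 57000.00 | 150.00 | 95.00 | 8550000.00 | 5415000.00
hole | -3600.00 | 166.00 | 90.50 | -597600.00 | -325800.00
Σ | 53400.00 |  |  | 7952400.00 | 5089200.00
x_c = 7952400.00 / 53400.00 = 148.92 cm
y_c = 5089200.00 / 53400.00 = 95.30 cm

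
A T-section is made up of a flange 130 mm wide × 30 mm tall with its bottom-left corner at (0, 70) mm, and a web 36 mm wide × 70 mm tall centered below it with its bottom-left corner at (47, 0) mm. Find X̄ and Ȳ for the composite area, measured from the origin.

X̄ = 65.00 mm, Ȳ = 65.37 mm

web: A = 36 × 70 = 2520.00, centroid at (65.00, 35.00).
flange: A = 130 × 30 = 3900.00, centroid at (65.00, 85.00).
ΣA = 6420.00 mm², ΣAX̄ = 417300.00 mm³, ΣAȲ = 419700.00 mm³.
X̄ = 417300.00/6420.00 = 65.00 mm; Ȳ = 419700.00/6420.00 = 65.37 mm.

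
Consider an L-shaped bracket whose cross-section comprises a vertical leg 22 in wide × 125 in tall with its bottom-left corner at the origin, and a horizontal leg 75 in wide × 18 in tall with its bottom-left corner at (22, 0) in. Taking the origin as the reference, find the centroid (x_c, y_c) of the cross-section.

x_c = 26.97 in, y_c = 44.88 in

vertical leg: A = 22 × 125 = 2750.00, centroid at (11.00, 62.50).
horizontal leg: A = 75 × 18 = 1350.00, centroid at (59.50, 9.00).
ΣA = 4100.00 in²
ΣAx_c = (2750.00)(11.00) + (1350.00)(59.50) = 110575.00 in³
ΣAy_c = (2750.00)(62.50) + (1350.00)(9.00) = 184025.00 in³
x_c = 110575.00 / 4100.00 = 26.97 in
y_c = 184025.00 / 4100.00 = 44.88 in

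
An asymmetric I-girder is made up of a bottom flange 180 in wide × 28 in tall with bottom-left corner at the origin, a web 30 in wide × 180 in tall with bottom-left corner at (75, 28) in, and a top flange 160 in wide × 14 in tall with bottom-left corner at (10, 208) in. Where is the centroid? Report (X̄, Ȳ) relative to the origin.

X̄ = 90.00 in, Ȳ = 93.80 in

Part | A | x̄ᵢ | ȳᵢ | A·x̄ᵢ | A·ȳᵢ
bottom flange | 5040.00 | 90.00 | 14.00 | 453600.00 | 70560.00
web | 5400.00 | 90.00 | 118.00 | 486000.00 | 637200.00
top flange | 2240.00 | 90.00 | 215.00 | 201600.00 | 481600.00
Σ | 12680.00 |  |  | 1141200.00 | 1189360.00
X̄ = 1141200.00 / 12680.00 = 90.00 in
Ȳ = 1189360.00 / 12680.00 = 93.80 in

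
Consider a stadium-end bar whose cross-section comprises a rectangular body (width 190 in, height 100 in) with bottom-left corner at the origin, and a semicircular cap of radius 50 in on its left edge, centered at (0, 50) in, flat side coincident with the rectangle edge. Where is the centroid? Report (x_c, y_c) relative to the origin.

rectangular body: A = 190 × 100 = 19000.00, centroid at (95.00, 50.00).
semicircular end: A = ½π·50² = 3926.99, centroid at (-21.22, 50.00).
ΣA = 22926.99 in², ΣAx_c = 1721666.67 in³, ΣAy_c = 1146349.54 in³.
x_c = 1721666.67/22926.99 = 75.09 in; y_c = 1146349.54/22926.99 = 50.00 in.

x_c = 75.09 in, y_c = 50.00 in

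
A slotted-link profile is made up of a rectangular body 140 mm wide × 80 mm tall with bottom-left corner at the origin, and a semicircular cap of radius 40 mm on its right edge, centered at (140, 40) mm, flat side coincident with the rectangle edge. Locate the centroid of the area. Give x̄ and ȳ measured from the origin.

rectangular body: A = 140 × 80 = 11200.00, centroid at (70.00, 40.00).
semicircular end: A = ½π·40² = 2513.27, centroid at (156.98, 40.00).
ΣA = 13713.27 mm², ΣAx̄ = 1178525.04 mm³, ΣAȳ = 548530.96 mm³.
x̄ = 1178525.04/13713.27 = 85.94 mm; ȳ = 548530.96/13713.27 = 40.00 mm.

x̄ = 85.94 mm, ȳ = 40.00 mm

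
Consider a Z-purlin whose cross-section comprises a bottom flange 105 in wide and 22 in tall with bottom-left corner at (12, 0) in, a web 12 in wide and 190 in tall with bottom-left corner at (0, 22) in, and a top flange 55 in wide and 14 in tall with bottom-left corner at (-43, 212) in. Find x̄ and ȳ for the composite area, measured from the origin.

x̄ = 28.12 in, ȳ = 85.97 in

Part | A | x̄ᵢ | ȳᵢ | A·x̄ᵢ | A·ȳᵢ
bottom flange | 2310.00 | 64.50 | 11.00 | 148995.00 | 25410.00
web | 2280.00 | 6.00 | 117.00 | 13680.00 | 266760.00
top flange | 770.00 | -15.50 | 219.00 | -11935.00 | 168630.00
Σ | 5360.00 |  |  | 150740.00 | 460800.00
x̄ = 150740.00 / 5360.00 = 28.12 in
ȳ = 460800.00 / 5360.00 = 85.97 in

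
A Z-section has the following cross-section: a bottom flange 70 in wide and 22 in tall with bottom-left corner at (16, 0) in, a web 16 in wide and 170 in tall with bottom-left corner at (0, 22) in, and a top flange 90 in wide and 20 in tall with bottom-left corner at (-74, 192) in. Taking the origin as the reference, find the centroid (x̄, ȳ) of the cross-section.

x̄ = 7.94 in, ȳ = 110.82 in

Part | A | x̄ᵢ | ȳᵢ | A·x̄ᵢ | A·ȳᵢ
bottom flange | 1540.00 | 51.00 | 11.00 | 78540.00 | 16940.00
web | 2720.00 | 8.00 | 107.00 | 21760.00 | 291040.00
top flange | 1800.00 | -29.00 | 202.00 | -52200.00 | 363600.00
Σ | 6060.00 |  |  | 48100.00 | 671580.00
x̄ = 48100.00 / 6060.00 = 7.94 in
ȳ = 671580.00 / 6060.00 = 110.82 in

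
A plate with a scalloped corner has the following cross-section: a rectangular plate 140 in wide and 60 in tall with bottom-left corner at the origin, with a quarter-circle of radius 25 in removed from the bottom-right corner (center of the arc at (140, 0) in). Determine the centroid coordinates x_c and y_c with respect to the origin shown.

plate: A = 140 × 60 = 8400.00, centroid at (70.00, 30.00).
removed quarter-circle: A = −¼π·25² = -490.87, centroid at (129.39, 10.61).
ΣA = 7909.13 in², ΣAx_c = 524485.99 in³, ΣAy_c = 246791.67 in³.
x_c = 524485.99/7909.13 = 66.31 in; y_c = 246791.67/7909.13 = 31.20 in.

x_c = 66.31 in, y_c = 31.20 in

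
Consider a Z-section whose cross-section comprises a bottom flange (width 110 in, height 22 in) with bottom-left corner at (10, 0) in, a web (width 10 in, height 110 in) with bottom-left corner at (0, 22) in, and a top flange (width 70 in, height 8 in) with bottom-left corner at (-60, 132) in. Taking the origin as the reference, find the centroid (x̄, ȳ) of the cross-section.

x̄ = 36.47 in, ȳ = 45.95 in

bottom flange: A = 110 × 22 = 2420.00, centroid at (65.00, 11.00).
web: A = 10 × 110 = 1100.00, centroid at (5.00, 77.00).
top flange: A = 70 × 8 = 560.00, centroid at (-25.00, 136.00).
ΣA = 4080.00 in², ΣAx̄ = 148800.00 in³, ΣAȳ = 187480.00 in³.
x̄ = 148800.00/4080.00 = 36.47 in; ȳ = 187480.00/4080.00 = 45.95 in.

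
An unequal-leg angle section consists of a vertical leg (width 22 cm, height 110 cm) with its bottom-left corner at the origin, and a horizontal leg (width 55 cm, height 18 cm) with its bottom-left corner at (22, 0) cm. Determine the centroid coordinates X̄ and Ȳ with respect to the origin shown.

vertical leg: A = 22 × 110 = 2420.00, centroid at (11.00, 55.00).
horizontal leg: A = 55 × 18 = 990.00, centroid at (49.50, 9.00).
ΣA = 3410.00 cm²
ΣAX̄ = (2420.00)(11.00) + (990.00)(49.50) = 75625.00 cm³
ΣAȲ = (2420.00)(55.00) + (990.00)(9.00) = 142010.00 cm³
X̄ = 75625.00 / 3410.00 = 22.18 cm
Ȳ = 142010.00 / 3410.00 = 41.65 cm

X̄ = 22.18 cm, Ȳ = 41.65 cm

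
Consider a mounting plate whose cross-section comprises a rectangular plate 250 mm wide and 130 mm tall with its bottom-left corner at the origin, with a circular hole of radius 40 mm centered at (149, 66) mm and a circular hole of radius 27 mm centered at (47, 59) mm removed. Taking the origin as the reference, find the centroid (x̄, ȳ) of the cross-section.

x̄ = 127.30 mm, ȳ = 65.35 mm

plate: A = 250 × 130 = 32500.00, centroid at (125.00, 65.00).
hole 1: A = −π·40² = -5026.55, centroid at (149.00, 66.00).
hole 2: A = −π·27² = -2290.22, centroid at (47.00, 59.00).
ΣA = 25183.23 mm², ΣAx̄ = 3205903.92 mm³, ΣAȳ = 1645624.77 mm³.
x̄ = 3205903.92/25183.23 = 127.30 mm; ȳ = 1645624.77/25183.23 = 65.35 mm.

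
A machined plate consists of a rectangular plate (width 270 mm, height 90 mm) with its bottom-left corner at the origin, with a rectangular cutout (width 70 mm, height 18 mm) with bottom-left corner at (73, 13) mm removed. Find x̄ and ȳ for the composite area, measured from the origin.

x̄ = 136.48 mm, ȳ = 46.26 mm

plate: A = 270 × 90 = 24300.00, centroid at (135.00, 45.00).
hole: A = −(70 × 18) = -1260.00, centroid at (108.00, 22.00).
ΣA = 23040.00 mm², ΣAx̄ = 3144420.00 mm³, ΣAȳ = 1065780.00 mm³.
x̄ = 3144420.00/23040.00 = 136.48 mm; ȳ = 1065780.00/23040.00 = 46.26 mm.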